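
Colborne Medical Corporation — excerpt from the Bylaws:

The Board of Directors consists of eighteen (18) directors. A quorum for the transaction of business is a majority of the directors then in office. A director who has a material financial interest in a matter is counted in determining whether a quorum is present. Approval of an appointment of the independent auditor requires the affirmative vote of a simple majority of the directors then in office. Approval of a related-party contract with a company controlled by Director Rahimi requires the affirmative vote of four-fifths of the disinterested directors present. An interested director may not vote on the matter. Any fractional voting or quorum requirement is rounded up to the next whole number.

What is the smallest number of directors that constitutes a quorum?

A majority of 18 is 10.

10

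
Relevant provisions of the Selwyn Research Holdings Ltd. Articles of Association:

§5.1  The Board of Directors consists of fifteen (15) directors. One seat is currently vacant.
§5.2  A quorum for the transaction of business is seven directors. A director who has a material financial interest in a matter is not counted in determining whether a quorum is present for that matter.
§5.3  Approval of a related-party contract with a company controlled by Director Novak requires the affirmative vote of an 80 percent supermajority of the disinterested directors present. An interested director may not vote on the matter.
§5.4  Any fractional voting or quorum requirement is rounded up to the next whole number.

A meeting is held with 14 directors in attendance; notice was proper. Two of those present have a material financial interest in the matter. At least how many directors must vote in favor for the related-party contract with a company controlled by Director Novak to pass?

The related-party contract with a company controlled by Director Novak requires four-fifths of the disinterested directors present (14 − 2 = 12).
4/5 of 12 = 9.60, rounded up to 10.

10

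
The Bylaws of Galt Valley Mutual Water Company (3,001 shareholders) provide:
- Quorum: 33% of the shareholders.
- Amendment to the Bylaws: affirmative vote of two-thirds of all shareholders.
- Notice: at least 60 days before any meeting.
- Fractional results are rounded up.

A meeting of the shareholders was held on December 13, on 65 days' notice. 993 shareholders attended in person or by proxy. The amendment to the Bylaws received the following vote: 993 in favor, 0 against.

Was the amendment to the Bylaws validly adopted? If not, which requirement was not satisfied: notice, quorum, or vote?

Invalid — vote requirement not satisfied.

Notice: 65 days given; 60 required. Satisfied.
Quorum: 33% of 3,001 = 990.33, rounded up to 991; 993 present. Satisfied.
Vote: requires two-thirds of all shareholders (3,001); 2/3 of 3001 = 2000.67, rounded up to 2001, so 2,001 needed; 993 in favor. Not satisfied.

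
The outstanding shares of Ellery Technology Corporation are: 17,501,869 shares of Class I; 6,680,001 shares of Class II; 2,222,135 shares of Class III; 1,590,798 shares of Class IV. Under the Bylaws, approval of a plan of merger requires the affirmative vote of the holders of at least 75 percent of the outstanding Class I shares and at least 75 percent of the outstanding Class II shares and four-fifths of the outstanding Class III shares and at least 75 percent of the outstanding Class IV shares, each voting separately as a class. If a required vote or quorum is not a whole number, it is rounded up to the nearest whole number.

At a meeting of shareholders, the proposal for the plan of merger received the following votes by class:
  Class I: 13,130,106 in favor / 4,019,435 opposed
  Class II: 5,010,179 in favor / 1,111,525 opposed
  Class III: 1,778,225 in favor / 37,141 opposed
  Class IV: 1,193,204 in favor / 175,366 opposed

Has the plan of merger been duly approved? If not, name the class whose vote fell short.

Class I: 3/4 of 17501869 = 13126401.75, rounded up to 13126402; 13,126,402 required, 13,130,106 in favor — approved.
Class II: 3/4 of 6680001 = 5010000.75, rounded up to 5010001; 5,010,001 required, 5,010,179 in favor — approved.
Class III: 4/5 of 2222135 = 1777708; 1,777,708 required, 1,778,225 in favor — approved.
Class IV: 3/4 of 1590798 = 1193098.50, rounded up to 1193099; 1,193,099 required, 1,193,204 in favor — approved.

Approved — every class gave the required vote.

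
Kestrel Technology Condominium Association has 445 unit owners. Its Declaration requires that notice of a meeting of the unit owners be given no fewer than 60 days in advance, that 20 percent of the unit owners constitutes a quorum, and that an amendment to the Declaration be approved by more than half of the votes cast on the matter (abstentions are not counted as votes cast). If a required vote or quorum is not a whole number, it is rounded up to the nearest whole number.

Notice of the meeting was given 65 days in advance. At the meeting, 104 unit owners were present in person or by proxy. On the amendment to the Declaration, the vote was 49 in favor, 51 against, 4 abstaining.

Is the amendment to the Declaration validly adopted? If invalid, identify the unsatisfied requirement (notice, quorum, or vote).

Notice: 65 days given; 60 required. Satisfied.
Quorum: 20% of 445 = 89; 104 present. Satisfied.
Vote: requires a majority of the votes cast (104 − 4 abstaining = 100); a majority of 100 is 51, so 51 needed; 49 in favor. Not satisfied.

Invalid — vote requirement not satisfied.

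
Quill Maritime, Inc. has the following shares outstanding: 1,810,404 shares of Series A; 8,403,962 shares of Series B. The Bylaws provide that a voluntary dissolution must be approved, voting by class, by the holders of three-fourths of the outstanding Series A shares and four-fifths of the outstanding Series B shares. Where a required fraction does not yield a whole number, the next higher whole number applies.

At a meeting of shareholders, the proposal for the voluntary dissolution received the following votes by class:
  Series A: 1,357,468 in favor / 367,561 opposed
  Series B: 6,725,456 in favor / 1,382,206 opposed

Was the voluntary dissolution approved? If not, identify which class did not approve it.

Not approved — the Series A shares did not give the required vote.

Series A: 3/4 of 1810404 = 1357803; 1,357,803 required, 1,357,468 in favor — not approved.
Series B: 4/5 of 8403962 = 6723169.60, rounded up to 6723170; 6,723,170 required, 6,725,456 in favor — approved.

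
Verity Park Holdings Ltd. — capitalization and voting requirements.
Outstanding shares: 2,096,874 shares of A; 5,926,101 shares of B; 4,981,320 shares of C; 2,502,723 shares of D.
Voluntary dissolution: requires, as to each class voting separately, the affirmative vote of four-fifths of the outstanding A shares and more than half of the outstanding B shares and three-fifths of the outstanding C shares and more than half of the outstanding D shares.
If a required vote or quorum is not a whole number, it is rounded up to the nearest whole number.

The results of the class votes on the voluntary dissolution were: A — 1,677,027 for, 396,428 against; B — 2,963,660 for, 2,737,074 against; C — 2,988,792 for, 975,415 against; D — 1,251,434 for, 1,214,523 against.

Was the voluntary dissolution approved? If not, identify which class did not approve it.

Not approved — the A shares did not give the required vote.

A: 4/5 of 2096874 = 1677499.20, rounded up to 1677500; 1,677,500 required, 1,677,027 in favor — not approved.
B: a majority of 5926101 is 2963051; 2,963,051 required, 2,963,660 in favor — approved.
C: 3/5 of 4981320 = 2988792; 2,988,792 required, 2,988,792 in favor — approved.
D: a majority of 2502723 is 1251362; 1,251,362 required, 1,251,434 in favor — approved.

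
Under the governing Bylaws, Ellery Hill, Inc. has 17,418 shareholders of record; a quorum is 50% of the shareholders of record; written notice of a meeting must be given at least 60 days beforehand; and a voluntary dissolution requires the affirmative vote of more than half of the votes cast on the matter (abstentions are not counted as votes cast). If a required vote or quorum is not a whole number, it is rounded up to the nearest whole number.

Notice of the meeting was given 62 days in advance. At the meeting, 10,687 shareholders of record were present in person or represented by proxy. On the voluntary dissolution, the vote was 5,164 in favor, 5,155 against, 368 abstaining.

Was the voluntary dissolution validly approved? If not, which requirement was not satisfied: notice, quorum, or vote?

Valid — all requirements satisfied.

Notice: 62 days given; 60 required. Satisfied.
Quorum: 50% of 17,418 = 8,709; 10,687 present. Satisfied.
Vote: requires a majority of the votes cast (10,687 − 368 abstaining = 10,319); a majority of 10319 is 5160, so 5,160 needed; 5,164 in favor. Satisfied.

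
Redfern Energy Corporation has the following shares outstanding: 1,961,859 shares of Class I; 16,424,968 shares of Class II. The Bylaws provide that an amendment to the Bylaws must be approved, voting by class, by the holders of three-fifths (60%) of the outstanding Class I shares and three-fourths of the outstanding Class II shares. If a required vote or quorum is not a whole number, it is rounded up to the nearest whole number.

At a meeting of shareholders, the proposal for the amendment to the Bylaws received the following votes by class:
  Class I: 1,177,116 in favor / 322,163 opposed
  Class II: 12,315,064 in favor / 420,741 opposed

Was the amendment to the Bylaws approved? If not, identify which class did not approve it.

Not approved — the Class II shares did not give the required vote.

Class I: 3/5 of 1961859 = 1177115.40, rounded up to 1177116; 1,177,116 required, 1,177,116 in favor — approved.
Class II: 3/4 of 16424968 = 12318726; 12,318,726 required, 12,315,064 in favor — not approved.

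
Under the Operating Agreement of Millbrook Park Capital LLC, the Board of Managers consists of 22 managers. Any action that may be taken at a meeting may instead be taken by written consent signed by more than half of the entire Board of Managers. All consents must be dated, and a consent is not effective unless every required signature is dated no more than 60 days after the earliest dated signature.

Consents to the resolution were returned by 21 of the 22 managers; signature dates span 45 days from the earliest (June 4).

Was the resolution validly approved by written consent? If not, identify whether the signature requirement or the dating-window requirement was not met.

Signatures required: more than half of 22 — a majority of 22 is 12, so 12 needed; 21 signed. Sufficient.
Dating window: the latest signature is 45 days after the earliest; the limit is 60 days. Within the window.

Effective — both the signature and dating-window requirements are satisfied.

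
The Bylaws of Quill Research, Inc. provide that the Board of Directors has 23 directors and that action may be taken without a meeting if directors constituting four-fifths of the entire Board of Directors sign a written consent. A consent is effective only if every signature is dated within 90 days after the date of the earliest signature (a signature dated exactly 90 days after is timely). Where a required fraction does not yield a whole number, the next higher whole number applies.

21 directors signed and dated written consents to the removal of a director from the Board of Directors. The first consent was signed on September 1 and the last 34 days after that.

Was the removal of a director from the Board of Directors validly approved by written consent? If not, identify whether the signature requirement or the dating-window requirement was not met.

Effective — both the signature and dating-window requirements are satisfied.

Signatures required: four-fifths of 23 — 4/5 of 23 = 18.40, rounded up to 19, so 19 needed; 21 signed. Sufficient.
Dating window: the latest signature is 34 days after the earliest; the limit is 90 days. Within the window.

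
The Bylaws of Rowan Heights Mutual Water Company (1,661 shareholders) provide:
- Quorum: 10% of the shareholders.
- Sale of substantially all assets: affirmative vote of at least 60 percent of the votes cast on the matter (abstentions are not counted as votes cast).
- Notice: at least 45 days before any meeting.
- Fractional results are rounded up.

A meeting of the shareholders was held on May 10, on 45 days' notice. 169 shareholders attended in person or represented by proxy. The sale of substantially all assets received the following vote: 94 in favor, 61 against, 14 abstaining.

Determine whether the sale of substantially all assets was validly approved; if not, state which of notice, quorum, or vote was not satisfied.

Valid — all requirements satisfied.

Notice: 45 days given; 45 required. Satisfied.
Quorum: 10% of 1,661 = 166.10, rounded up to 167; 169 present. Satisfied.
Vote: requires three-fifths of the votes cast (169 − 14 abstaining = 155); 3/5 of 155 = 93, so 93 needed; 94 in favor. Satisfied.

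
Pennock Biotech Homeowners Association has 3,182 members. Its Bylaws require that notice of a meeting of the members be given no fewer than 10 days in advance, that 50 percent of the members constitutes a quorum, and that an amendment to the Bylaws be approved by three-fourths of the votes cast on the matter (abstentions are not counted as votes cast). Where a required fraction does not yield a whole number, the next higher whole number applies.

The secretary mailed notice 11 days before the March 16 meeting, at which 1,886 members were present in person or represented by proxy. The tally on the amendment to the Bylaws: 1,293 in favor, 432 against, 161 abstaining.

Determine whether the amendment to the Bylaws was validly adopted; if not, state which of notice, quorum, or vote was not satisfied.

Notice: 11 days given; 10 required. Satisfied.
Quorum: 50% of 3,182 = 1,591; 1,886 present. Satisfied.
Vote: requires three-fourths of the votes cast (1,886 − 161 abstaining = 1,725); 3/4 of 1725 = 1293.75, rounded up to 1294, so 1,294 needed; 1,293 in favor. Not satisfied.

Invalid — vote requirement not satisfied.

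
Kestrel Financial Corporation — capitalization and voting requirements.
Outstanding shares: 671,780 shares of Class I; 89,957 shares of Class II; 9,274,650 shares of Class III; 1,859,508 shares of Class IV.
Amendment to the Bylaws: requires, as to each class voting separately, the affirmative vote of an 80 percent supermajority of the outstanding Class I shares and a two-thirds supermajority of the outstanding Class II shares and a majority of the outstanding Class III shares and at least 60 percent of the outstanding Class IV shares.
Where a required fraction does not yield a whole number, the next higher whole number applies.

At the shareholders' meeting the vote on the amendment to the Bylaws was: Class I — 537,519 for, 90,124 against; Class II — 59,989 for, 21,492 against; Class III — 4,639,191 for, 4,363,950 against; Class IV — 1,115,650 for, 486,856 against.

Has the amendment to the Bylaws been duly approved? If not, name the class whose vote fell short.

Class I: 4/5 of 671780 = 537424; 537,424 required, 537,519 in favor — approved.
Class II: 2/3 of 89957 = 59971.33, rounded up to 59972; 59,972 required, 59,989 in favor — approved.
Class III: a majority of 9274650 is 4637326; 4,637,326 required, 4,639,191 in favor — approved.
Class IV: 3/5 of 1859508 = 1115704.80, rounded up to 1115705; 1,115,705 required, 1,115,650 in favor — not approved.

Not approved — the Class IV shares did not give the required vote.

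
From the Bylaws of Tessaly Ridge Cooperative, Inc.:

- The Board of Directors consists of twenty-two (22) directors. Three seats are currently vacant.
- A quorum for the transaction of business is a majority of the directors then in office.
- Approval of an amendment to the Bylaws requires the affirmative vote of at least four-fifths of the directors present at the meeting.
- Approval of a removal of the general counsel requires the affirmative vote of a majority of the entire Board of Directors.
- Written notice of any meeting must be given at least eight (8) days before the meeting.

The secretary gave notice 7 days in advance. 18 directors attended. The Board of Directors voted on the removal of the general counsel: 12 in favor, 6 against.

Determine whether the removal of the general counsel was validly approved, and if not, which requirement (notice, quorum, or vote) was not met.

Invalid — notice requirement not satisfied.

Notice: 7 days given; 8 required (7 < 8). Not satisfied.
Quorum: 18 present; quorum is 10. Satisfied.
Vote: the removal of the general counsel requires a majority of the entire Board of Directors (22). A majority of 22 is 12, so 12 affirmative votes are needed; 12 voted in favor. Satisfied.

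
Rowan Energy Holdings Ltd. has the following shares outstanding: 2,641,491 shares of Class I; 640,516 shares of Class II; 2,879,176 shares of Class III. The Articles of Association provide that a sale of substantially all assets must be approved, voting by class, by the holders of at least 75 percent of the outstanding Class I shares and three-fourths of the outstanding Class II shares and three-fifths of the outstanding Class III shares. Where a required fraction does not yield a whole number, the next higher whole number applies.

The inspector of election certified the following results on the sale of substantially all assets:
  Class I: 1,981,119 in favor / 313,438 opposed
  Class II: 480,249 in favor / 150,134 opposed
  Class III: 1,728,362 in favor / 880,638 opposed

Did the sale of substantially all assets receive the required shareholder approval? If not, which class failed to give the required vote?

Not approved — the Class II shares did not give the required vote.

Class I: 3/4 of 2641491 = 1981118.25, rounded up to 1981119; 1,981,119 required, 1,981,119 in favor — approved.
Class II: 3/4 of 640516 = 480387; 480,387 required, 480,249 in favor — not approved.
Class III: 3/5 of 2879176 = 1727505.60, rounded up to 1727506; 1,727,506 required, 1,728,362 in favor — approved.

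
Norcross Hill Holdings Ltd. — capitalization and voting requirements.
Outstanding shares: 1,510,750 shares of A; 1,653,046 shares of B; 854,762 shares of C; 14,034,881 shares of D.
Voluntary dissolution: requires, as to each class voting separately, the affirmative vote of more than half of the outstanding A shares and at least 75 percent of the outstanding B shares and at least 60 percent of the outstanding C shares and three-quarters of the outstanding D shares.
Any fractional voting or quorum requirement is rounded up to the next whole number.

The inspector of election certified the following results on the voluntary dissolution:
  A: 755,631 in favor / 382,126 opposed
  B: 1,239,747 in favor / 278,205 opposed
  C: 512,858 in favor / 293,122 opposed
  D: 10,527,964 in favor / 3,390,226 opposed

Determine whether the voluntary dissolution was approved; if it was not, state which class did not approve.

Not approved — the B shares did not give the required vote.

A: a majority of 1510750 is 755376; 755,376 required, 755,631 in favor — approved.
B: 3/4 of 1653046 = 1239784.50, rounded up to 1239785; 1,239,785 required, 1,239,747 in favor — not approved.
C: 3/5 of 854762 = 512857.20, rounded up to 512858; 512,858 required, 512,858 in favor — approved.
D: 3/4 of 14034881 = 10526160.75, rounded up to 10526161; 10,526,161 required, 10,527,964 in favor — approved.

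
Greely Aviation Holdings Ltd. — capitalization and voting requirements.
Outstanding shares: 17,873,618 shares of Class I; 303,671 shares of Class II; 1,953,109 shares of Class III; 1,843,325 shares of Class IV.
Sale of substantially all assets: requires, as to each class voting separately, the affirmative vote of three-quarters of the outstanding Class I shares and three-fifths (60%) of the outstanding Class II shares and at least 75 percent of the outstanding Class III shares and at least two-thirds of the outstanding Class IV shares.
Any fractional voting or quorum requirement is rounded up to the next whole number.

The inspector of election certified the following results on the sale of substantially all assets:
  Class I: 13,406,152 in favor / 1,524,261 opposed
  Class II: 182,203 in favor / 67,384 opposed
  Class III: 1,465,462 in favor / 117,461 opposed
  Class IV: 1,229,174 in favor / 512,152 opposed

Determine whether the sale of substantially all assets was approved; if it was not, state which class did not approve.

Approved — every class gave the required vote.

Class I: 3/4 of 17873618 = 13405213.50, rounded up to 13405214; 13,405,214 required, 13,406,152 in favor — approved.
Class II: 3/5 of 303671 = 182202.60, rounded up to 182203; 182,203 required, 182,203 in favor — approved.
Class III: 3/4 of 1953109 = 1464831.75, rounded up to 1464832; 1,464,832 required, 1,465,462 in favor — approved.
Class IV: 2/3 of 1843325 = 1228883.33, rounded up to 1228884; 1,228,884 required, 1,229,174 in favor — approved.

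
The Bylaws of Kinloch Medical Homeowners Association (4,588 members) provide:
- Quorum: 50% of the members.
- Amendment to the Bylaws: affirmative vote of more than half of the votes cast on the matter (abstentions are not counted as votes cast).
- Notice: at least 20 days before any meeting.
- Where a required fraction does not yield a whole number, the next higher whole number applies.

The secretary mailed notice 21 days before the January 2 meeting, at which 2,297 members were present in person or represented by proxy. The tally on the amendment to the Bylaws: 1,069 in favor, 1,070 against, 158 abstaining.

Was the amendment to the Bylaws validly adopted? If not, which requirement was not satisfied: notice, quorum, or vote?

Notice: 21 days given; 20 required. Satisfied.
Quorum: 50% of 4,588 = 2,294; 2,297 present. Satisfied.
Vote: requires a majority of the votes cast (2,297 − 158 abstaining = 2,139); a majority of 2139 is 1070, so 1,070 needed; 1,069 in favor. Not satisfied.

Invalid — vote requirement not satisfied.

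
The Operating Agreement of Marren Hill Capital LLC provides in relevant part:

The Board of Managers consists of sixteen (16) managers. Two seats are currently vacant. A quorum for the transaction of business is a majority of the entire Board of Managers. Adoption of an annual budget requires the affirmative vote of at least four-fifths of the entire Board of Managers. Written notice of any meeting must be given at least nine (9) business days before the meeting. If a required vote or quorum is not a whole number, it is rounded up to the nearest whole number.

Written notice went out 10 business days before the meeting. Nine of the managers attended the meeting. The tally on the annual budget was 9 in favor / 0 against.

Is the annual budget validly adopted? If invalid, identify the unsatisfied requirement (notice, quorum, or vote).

Notice: 10 business days given; 9 required (10 ≥ 9). Satisfied.
Quorum: 9 present; quorum is 9. Satisfied.
Vote: the annual budget requires four-fifths of the entire Board of Managers (16). 4/5 of 16 = 12.80, rounded up to 13, so 13 affirmative votes are needed; 9 voted in favor. Not satisfied.

Invalid — vote requirement not satisfied.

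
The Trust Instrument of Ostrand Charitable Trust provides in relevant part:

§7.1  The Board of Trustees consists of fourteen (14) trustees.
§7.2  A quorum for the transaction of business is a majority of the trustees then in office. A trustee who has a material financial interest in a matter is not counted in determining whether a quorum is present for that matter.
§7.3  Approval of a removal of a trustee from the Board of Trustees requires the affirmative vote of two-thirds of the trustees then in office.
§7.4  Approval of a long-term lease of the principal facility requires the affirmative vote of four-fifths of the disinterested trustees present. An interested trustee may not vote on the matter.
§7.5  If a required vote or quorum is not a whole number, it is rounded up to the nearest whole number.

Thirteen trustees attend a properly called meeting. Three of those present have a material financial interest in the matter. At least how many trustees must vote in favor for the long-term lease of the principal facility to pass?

8

The long-term lease of the principal facility requires four-fifths of the disinterested trustees present (13 − 3 = 10).
4/5 of 10 = 8.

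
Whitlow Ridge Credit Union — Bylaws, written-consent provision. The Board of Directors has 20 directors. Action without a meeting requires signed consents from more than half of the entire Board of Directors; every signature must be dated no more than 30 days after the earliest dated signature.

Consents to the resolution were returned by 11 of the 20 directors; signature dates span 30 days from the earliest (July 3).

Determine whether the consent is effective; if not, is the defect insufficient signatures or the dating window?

Signatures required: more than half of 20 — a majority of 20 is 11, so 11 needed; 11 signed. Sufficient.
Dating window: the latest signature is 30 days after the earliest; the limit is 30 days. Within the window.

Effective — both the signature and dating-window requirements are satisfied.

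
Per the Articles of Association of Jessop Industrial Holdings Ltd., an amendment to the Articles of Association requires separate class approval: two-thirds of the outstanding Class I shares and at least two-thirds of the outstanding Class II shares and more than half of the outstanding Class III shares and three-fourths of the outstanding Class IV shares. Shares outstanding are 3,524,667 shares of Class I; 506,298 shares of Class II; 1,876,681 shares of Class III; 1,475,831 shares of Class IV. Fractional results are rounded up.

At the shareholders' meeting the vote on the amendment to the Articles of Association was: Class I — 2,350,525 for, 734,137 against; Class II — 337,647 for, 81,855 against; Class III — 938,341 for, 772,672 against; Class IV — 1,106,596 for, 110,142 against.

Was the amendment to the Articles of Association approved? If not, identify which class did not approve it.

Not approved — the Class IV shares did not give the required vote.

Class I: 2/3 of 3524667 = 2349778; 2,349,778 required, 2,350,525 in favor — approved.
Class II: 2/3 of 506298 = 337532; 337,532 required, 337,647 in favor — approved.
Class III: a majority of 1876681 is 938341; 938,341 required, 938,341 in favor — approved.
Class IV: 3/4 of 1475831 = 1106873.25, rounded up to 1106874; 1,106,874 required, 1,106,596 in favor — not approved.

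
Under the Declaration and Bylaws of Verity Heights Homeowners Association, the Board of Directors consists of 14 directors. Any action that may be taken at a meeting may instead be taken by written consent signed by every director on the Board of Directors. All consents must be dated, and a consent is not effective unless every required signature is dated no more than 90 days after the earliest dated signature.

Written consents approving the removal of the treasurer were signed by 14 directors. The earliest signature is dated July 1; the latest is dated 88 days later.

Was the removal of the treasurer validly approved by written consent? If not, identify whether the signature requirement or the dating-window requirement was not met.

Signatures required: the unanimous vote of 14 — unanimous means all 14, so 14 needed; 14 signed. Sufficient.
Dating window: the latest signature is 88 days after the earliest; the limit is 90 days. Within the window.

Effective — both the signature and dating-window requirements are satisfied.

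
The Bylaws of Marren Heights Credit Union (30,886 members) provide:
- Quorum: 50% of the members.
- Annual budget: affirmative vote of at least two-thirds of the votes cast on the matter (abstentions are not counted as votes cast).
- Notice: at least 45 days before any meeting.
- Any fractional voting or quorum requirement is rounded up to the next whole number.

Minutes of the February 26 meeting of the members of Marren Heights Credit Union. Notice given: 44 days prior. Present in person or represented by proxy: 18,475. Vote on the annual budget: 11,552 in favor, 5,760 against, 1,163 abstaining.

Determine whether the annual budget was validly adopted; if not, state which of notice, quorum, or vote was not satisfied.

Invalid — notice requirement not satisfied.

Notice: 44 days given; 45 required. Not satisfied.
Quorum: 50% of 30,886 = 15,443; 18,475 present. Satisfied.
Vote: requires two-thirds of the votes cast (18,475 − 1,163 abstaining = 17,312); 2/3 of 17312 = 11541.33, rounded up to 11542, so 11,542 needed; 11,552 in favor. Satisfied.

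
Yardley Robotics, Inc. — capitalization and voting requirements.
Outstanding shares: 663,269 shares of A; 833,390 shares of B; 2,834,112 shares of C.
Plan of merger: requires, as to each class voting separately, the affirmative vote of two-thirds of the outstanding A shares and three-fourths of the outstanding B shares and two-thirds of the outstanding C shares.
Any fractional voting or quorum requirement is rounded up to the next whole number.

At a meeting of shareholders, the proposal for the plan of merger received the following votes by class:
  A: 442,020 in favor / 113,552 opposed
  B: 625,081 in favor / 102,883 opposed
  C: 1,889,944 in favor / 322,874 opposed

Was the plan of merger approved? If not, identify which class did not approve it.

A: 2/3 of 663269 = 442179.33, rounded up to 442180; 442,180 required, 442,020 in favor — not approved.
B: 3/4 of 833390 = 625042.50, rounded up to 625043; 625,043 required, 625,081 in favor — approved.
C: 2/3 of 2834112 = 1889408; 1,889,408 required, 1,889,944 in favor — approved.

Not approved — the A shares did not give the required vote.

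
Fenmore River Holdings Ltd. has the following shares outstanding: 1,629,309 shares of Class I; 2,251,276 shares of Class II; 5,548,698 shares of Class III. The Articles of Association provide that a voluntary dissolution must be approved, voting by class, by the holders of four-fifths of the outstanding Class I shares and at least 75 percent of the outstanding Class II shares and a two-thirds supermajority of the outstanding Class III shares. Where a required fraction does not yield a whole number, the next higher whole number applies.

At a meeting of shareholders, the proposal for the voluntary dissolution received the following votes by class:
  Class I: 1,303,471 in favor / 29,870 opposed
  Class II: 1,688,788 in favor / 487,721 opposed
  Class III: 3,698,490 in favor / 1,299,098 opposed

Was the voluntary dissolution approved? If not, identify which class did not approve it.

Class I: 4/5 of 1629309 = 1303447.20, rounded up to 1303448; 1,303,448 required, 1,303,471 in favor — approved.
Class II: 3/4 of 2251276 = 1688457; 1,688,457 required, 1,688,788 in favor — approved.
Class III: 2/3 of 5548698 = 3699132; 3,699,132 required, 3,698,490 in favor — not approved.

Not approved — the Class III shares did not give the required vote.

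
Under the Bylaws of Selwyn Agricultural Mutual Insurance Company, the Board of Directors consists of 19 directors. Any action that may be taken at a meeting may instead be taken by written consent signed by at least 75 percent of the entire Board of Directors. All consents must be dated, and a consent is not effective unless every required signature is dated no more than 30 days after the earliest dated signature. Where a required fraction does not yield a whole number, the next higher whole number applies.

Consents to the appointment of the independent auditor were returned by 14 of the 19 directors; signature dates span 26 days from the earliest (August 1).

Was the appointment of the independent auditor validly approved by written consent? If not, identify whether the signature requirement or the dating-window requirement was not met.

Signatures required: at least 75 percent of 19 — 3/4 of 19 = 14.25, rounded up to 15, so 15 needed; 14 signed. Insufficient.
Dating window: the latest signature is 26 days after the earliest; the limit is 30 days. Within the window.

Not effective — insufficient signatures.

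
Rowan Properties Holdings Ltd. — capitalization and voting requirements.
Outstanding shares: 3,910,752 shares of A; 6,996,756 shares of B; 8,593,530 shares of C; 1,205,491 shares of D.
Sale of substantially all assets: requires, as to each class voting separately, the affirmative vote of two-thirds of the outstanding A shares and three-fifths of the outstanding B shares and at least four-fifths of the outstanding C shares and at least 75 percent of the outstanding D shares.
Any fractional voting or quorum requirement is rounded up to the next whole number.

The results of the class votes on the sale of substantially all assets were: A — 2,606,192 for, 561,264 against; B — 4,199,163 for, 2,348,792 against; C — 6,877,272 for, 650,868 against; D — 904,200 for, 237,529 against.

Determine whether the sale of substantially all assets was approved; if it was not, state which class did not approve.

A: 2/3 of 3910752 = 2607168; 2,607,168 required, 2,606,192 in favor — not approved.
B: 3/5 of 6996756 = 4198053.60, rounded up to 4198054; 4,198,054 required, 4,199,163 in favor — approved.
C: 4/5 of 8593530 = 6874824; 6,874,824 required, 6,877,272 in favor — approved.
D: 3/4 of 1205491 = 904118.25, rounded up to 904119; 904,119 required, 904,200 in favor — approved.

Not approved — the A shares did not give the required vote.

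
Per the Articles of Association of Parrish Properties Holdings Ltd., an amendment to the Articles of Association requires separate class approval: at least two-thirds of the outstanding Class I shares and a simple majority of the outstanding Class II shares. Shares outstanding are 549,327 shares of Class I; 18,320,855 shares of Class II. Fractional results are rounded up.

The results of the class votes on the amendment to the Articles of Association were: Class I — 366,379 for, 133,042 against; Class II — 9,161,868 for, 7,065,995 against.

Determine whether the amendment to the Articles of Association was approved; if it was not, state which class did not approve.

Approved — every class gave the required vote.

Class I: 2/3 of 549327 = 366218; 366,218 required, 366,379 in favor — approved.
Class II: a majority of 18320855 is 9160428; 9,160,428 required, 9,161,868 in favor — approved.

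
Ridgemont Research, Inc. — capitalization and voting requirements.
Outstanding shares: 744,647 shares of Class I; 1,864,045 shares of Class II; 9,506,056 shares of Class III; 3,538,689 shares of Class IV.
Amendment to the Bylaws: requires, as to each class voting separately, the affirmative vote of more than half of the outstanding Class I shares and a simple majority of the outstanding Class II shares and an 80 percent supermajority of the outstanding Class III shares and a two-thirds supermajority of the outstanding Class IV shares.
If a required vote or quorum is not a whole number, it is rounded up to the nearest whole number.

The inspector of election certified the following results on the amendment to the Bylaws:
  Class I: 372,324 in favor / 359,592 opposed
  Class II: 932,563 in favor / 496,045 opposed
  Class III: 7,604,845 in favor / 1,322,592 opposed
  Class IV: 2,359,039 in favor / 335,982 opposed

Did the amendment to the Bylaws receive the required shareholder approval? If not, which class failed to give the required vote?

Not approved — the Class IV shares did not give the required vote.

Class I: a majority of 744647 is 372324; 372,324 required, 372,324 in favor — approved.
Class II: a majority of 1864045 is 932023; 932,023 required, 932,563 in favor — approved.
Class III: 4/5 of 9506056 = 7604844.80, rounded up to 7604845; 7,604,845 required, 7,604,845 in favor — approved.
Class IV: 2/3 of 3538689 = 2359126; 2,359,126 required, 2,359,039 in favor — not approved.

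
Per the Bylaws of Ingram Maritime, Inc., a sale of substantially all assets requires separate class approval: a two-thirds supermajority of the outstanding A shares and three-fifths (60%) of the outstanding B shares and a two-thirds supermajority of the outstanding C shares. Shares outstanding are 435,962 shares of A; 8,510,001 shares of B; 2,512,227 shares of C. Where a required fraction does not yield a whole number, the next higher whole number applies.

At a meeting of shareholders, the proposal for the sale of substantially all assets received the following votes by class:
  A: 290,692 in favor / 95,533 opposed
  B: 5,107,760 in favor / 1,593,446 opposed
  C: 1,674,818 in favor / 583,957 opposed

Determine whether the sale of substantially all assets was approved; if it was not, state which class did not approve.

A: 2/3 of 435962 = 290641.33, rounded up to 290642; 290,642 required, 290,692 in favor — approved.
B: 3/5 of 8510001 = 5106000.60, rounded up to 5106001; 5,106,001 required, 5,107,760 in favor — approved.
C: 2/3 of 2512227 = 1674818; 1,674,818 required, 1,674,818 in favor — approved.

Approved — every class gave the required vote.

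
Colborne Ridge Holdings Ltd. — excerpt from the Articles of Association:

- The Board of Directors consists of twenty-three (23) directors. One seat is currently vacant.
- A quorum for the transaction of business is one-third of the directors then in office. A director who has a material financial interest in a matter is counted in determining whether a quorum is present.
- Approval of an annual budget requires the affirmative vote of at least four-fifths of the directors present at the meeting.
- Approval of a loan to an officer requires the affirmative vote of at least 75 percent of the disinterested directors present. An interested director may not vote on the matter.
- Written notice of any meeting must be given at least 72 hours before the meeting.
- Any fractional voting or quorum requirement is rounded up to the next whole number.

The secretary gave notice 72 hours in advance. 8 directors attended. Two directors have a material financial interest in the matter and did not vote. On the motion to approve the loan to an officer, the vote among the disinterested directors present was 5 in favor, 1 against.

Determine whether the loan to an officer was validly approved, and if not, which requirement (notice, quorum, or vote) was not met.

Valid — all requirements satisfied.

Notice: 72 hours given; 72 required (72 ≥ 72). Satisfied.
Quorum: 8 present (interested directors count toward quorum); quorum is 8. Satisfied.
Vote: the loan to an officer requires three-fourths of the disinterested directors present (8 − 2 = 6). 3/4 of 6 = 4.50, rounded up to 5, so 5 affirmative votes are needed; 5 voted in favor. Satisfied.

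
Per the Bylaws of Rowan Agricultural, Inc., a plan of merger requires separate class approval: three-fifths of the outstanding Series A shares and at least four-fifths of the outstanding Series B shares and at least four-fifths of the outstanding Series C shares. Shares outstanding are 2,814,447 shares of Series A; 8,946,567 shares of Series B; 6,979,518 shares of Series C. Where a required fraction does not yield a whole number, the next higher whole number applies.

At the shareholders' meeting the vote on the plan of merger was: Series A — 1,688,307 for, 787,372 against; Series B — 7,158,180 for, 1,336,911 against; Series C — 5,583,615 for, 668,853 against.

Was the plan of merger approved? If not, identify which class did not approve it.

Not approved — the Series A shares did not give the required vote.

Series A: 3/5 of 2814447 = 1688668.20, rounded up to 1688669; 1,688,669 required, 1,688,307 in favor — not approved.
Series B: 4/5 of 8946567 = 7157253.60, rounded up to 7157254; 7,157,254 required, 7,158,180 in favor — approved.
Series C: 4/5 of 6979518 = 5583614.40, rounded up to 5583615; 5,583,615 required, 5,583,615 in favor — approved.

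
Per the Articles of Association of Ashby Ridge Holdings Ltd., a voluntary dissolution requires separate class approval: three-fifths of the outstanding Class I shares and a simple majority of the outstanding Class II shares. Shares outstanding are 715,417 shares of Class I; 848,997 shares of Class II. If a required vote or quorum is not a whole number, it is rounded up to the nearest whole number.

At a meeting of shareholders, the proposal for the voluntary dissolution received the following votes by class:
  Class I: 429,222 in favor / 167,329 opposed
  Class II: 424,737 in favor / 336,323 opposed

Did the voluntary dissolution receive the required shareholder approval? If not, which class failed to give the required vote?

Not approved — the Class I shares did not give the required vote.

Class I: 3/5 of 715417 = 429250.20, rounded up to 429251; 429,251 required, 429,222 in favor — not approved.
Class II: a majority of 848997 is 424499; 424,499 required, 424,737 in favor — approved.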